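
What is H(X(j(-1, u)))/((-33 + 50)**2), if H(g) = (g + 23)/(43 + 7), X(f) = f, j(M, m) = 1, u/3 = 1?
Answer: 12/7225 ≈ 0.0016609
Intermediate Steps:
u = 3 (u = 3*1 = 3)
H(g) = 23/50 + g/50 (H(g) = (23 + g)/50 = (23 + g)*(1/50) = 23/50 + g/50)
H(X(j(-1, u)))/((-33 + 50)**2) = (23/50 + (1/50)*1)/((-33 + 50)**2) = (23/50 + 1/50)/(17**2) = (12/25)/289 = (12/25)*(1/289) = 12/7225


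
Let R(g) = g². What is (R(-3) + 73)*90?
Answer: 7380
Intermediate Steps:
(R(-3) + 73)*90 = ((-3)² + 73)*90 = (9 + 73)*90 = 82*90 = 7380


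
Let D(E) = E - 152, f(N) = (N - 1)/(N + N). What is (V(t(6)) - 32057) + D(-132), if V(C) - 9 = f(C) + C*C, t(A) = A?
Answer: -387547/12 ≈ -32296.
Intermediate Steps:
f(N) = (-1 + N)/(2*N) (f(N) = (-1 + N)/((2*N)) = (-1 + N)*(1/(2*N)) = (-1 + N)/(2*N))
V(C) = 9 + C**2 + (-1 + C)/(2*C) (V(C) = 9 + ((-1 + C)/(2*C) + C*C) = 9 + ((-1 + C)/(2*C) + C**2) = 9 + (C**2 + (-1 + C)/(2*C)) = 9 + C**2 + (-1 + C)/(2*C))
D(E) = -152 + E
(V(t(6)) - 32057) + D(-132) = ((19/2 + 6**2 - 1/2/6) - 32057) + (-152 - 132) = ((19/2 + 36 - 1/2*1/6) - 32057) - 284 = ((19/2 + 36 - 1/12) - 32057) - 284 = (545/12 - 32057) - 284 = -384139/12 - 284 = -387547/12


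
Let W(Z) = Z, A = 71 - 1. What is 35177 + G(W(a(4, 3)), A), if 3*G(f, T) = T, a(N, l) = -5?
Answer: 105601/3 ≈ 35200.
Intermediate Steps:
A = 70
G(f, T) = T/3
35177 + G(W(a(4, 3)), A) = 35177 + (⅓)*70 = 35177 + 70/3 = 105601/3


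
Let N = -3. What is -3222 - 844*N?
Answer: -690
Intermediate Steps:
-3222 - 844*N = -3222 - 844*(-3) = -3222 - 1*(-2532) = -3222 + 2532 = -690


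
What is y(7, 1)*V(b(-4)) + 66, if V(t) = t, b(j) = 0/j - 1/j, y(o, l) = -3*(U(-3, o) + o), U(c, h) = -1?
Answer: 123/2 ≈ 61.500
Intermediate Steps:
y(o, l) = 3 - 3*o (y(o, l) = -3*(-1 + o) = 3 - 3*o)
b(j) = -1/j (b(j) = 0 - 1/j = -1/j)
y(7, 1)*V(b(-4)) + 66 = (3 - 3*7)*(-1/(-4)) + 66 = (3 - 21)*(-1*(-¼)) + 66 = -18*¼ + 66 = -9/2 + 66 = 123/2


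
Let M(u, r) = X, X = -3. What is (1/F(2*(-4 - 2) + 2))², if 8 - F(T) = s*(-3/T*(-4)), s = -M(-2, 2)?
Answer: 25/3364 ≈ 0.0074316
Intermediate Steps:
M(u, r) = -3
s = 3 (s = -1*(-3) = 3)
F(T) = 8 - 36/T (F(T) = 8 - 3*-3/T*(-4) = 8 - 3*12/T = 8 - 36/T)
(1/F(2*(-4 - 2) + 2))² = (1/(8 - 36/(2*(-4 - 2) + 2)))² = (1/(8 - 36/(2*(-6) + 2)))² = (1/(8 - 36/(-12 + 2)))² = (1/(8 - 36/(-10)))² = (1/(8 - 36*(-⅒)))² = (1/(8 + 18/5))² = (1/(58/5))² = (5/58)² = 25/3364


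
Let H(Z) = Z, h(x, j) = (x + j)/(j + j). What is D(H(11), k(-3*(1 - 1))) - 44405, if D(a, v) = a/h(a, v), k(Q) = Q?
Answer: -44405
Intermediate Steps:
h(x, j) = (j + x)/(2*j) (h(x, j) = (j + x)/((2*j)) = (j + x)*(1/(2*j)) = (j + x)/(2*j))
D(a, v) = 2*a*v/(a + v) (D(a, v) = a/(((v + a)/(2*v))) = a/(((a + v)/(2*v))) = a*(2*v/(a + v)) = 2*a*v/(a + v))
D(H(11), k(-3*(1 - 1))) - 44405 = 2*11*(-3*(1 - 1))/(11 - 3*(1 - 1)) - 44405 = 2*11*(-3*0)/(11 - 3*0) - 44405 = 2*11*0/(11 + 0) - 44405 = 2*11*0/11 - 44405 = 2*11*0*(1/11) - 44405 = 0 - 44405 = -44405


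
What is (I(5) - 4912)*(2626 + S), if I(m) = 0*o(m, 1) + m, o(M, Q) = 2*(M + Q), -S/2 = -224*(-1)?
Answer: -10687446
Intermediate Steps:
S = -448 (S = -(-448)*(-1) = -2*224 = -448)
o(M, Q) = 2*M + 2*Q
I(m) = m (I(m) = 0*(2*m + 2*1) + m = 0*(2*m + 2) + m = 0*(2 + 2*m) + m = 0 + m = m)
(I(5) - 4912)*(2626 + S) = (5 - 4912)*(2626 - 448) = -4907*2178 = -10687446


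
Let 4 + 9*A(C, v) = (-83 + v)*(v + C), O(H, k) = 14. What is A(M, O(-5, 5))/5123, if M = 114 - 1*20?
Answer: -7456/46107 ≈ -0.16171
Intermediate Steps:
M = 94 (M = 114 - 20 = 94)
A(C, v) = -4/9 + (-83 + v)*(C + v)/9 (A(C, v) = -4/9 + ((-83 + v)*(v + C))/9 = -4/9 + ((-83 + v)*(C + v))/9 = -4/9 + (-83 + v)*(C + v)/9)
A(M, O(-5, 5))/5123 = (-4/9 - 83/9*94 - 83/9*14 + (⅑)*14² + (⅑)*94*14)/5123 = (-4/9 - 7802/9 - 1162/9 + (⅑)*196 + 1316/9)*(1/5123) = (-4/9 - 7802/9 - 1162/9 + 196/9 + 1316/9)*(1/5123) = -7456/9*1/5123 = -7456/46107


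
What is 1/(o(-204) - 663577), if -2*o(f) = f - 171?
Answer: -2/1326779 ≈ -1.5074e-6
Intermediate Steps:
o(f) = 171/2 - f/2 (o(f) = -(f - 171)/2 = -(-171 + f)/2 = 171/2 - f/2)
1/(o(-204) - 663577) = 1/((171/2 - ½*(-204)) - 663577) = 1/((171/2 + 102) - 663577) = 1/(375/2 - 663577) = 1/(-1326779/2) = -2/1326779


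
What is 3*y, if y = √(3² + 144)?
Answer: 9*√17 ≈ 37.108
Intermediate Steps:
y = 3*√17 (y = √(9 + 144) = √153 = 3*√17 ≈ 12.369)
3*y = 3*(3*√17) = 9*√17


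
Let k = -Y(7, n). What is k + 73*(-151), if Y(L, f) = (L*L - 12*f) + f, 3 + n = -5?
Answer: -11160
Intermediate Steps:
n = -8 (n = -3 - 5 = -8)
Y(L, f) = L**2 - 11*f (Y(L, f) = (L**2 - 12*f) + f = L**2 - 11*f)
k = -137 (k = -(7**2 - 11*(-8)) = -(49 + 88) = -1*137 = -137)
k + 73*(-151) = -137 + 73*(-151) = -137 - 11023 = -11160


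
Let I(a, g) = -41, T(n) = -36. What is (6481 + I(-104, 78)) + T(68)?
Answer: 6404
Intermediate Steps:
(6481 + I(-104, 78)) + T(68) = (6481 - 41) - 36 = 6440 - 36 = 6404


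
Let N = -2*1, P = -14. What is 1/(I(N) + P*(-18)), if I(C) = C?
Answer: 1/250 ≈ 0.0040000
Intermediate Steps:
N = -2
1/(I(N) + P*(-18)) = 1/(-2 - 14*(-18)) = 1/(-2 + 252) = 1/250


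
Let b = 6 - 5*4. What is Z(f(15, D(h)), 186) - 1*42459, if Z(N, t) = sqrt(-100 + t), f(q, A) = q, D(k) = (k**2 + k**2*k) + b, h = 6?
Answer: -42459 + sqrt(86) ≈ -42450.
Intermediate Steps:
b = -14 (b = 6 - 20 = -14)
D(k) = -14 + k**2 + k**3 (D(k) = (k**2 + k**2*k) - 14 = (k**2 + k**3) - 14 = -14 + k**2 + k**3)
Z(f(15, D(h)), 186) - 1*42459 = sqrt(-100 + 186) - 1*42459 = sqrt(86) - 42459 = -42459 + sqrt(86)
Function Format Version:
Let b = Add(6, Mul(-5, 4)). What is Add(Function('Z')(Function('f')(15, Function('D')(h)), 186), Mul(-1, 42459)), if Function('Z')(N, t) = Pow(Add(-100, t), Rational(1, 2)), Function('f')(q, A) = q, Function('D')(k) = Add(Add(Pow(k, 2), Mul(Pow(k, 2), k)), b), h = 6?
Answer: Add(-42459, Pow(86, Rational(1, 2))) ≈ -42450.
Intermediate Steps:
b = -14 (b = Add(6, -20) = -14)
Function('D')(k) = Add(-14, Pow(k, 2), Pow(k, 3)) (Function('D')(k) = Add(Add(Pow(k, 2), Mul(Pow(k, 2), k)), -14) = Add(Add(Pow(k, 2), Pow(k, 3)), -14) = Add(-14, Pow(k, 2), Pow(k, 3)))
Add(Function('Z')(Function('f')(15, Function('D')(h)), 186), Mul(-1, 42459)) = Add(Pow(Add(-100, 186), Rational(1, 2)), Mul(-1, 42459)) = Add(Pow(86, Rational(1, 2)), -42459) = Add(-42459, Pow(86, Rational(1, 2)))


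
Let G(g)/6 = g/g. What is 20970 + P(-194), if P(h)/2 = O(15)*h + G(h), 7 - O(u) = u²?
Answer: 105566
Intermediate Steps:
G(g) = 6 (G(g) = 6*(g/g) = 6*1 = 6)
O(u) = 7 - u²
P(h) = 12 - 436*h (P(h) = 2*((7 - 1*15²)*h + 6) = 2*((7 - 1*225)*h + 6) = 2*((7 - 225)*h + 6) = 2*(-218*h + 6) = 2*(6 - 218*h) = 12 - 436*h)
20970 + P(-194) = 20970 + (12 - 436*(-194)) = 20970 + (12 + 84584) = 20970 + 84596 = 105566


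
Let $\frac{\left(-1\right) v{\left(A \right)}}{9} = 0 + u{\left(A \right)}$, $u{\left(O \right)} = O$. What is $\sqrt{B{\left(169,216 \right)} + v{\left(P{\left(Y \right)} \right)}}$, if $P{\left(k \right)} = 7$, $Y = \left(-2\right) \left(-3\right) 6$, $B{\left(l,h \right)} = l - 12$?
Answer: $\sqrt{94} \approx 9.6954$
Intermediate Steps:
$B{\left(l,h \right)} = -12 + l$ ($B{\left(l,h \right)} = l - 12 = -12 + l$)
$Y = 36$ ($Y = 6 \cdot 6 = 36$)
$v{\left(A \right)} = - 9 A$ ($v{\left(A \right)} = - 9 \left(0 + A\right) = - 9 A$)
$\sqrt{B{\left(169,216 \right)} + v{\left(P{\left(Y \right)} \right)}} = \sqrt{\left(-12 + 169\right) - 63} = \sqrt{157 - 63} = \sqrt{94}$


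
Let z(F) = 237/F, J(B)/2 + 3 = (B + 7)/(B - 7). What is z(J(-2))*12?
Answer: -6399/16 ≈ -399.94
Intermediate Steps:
J(B) = -6 + 2*(7 + B)/(-7 + B) (J(B) = -6 + 2*((B + 7)/(B - 7)) = -6 + 2*((7 + B)/(-7 + B)) = -6 + 2*(7 + B)/(-7 + B))
z(J(-2))*12 = (237/((4*(14 - 1*(-2))/(-7 - 2))))*12 = (237/((4*(14 + 2)/(-9))))*12 = (237/((4*(-⅑)*16)))*12 = (237/(-64/9))*12 = (237*(-9/64))*12 = -2133/64*12 = -6399/16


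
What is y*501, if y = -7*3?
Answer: -10521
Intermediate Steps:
y = -21
y*501 = -21*501 = -10521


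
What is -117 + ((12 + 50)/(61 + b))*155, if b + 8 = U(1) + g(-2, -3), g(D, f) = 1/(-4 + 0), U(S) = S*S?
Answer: 2657/43 ≈ 61.791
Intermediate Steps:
U(S) = S²
g(D, f) = -¼ (g(D, f) = 1/(-4) = -¼)
b = -29/4 (b = -8 + (1² - ¼) = -8 + (1 - ¼) = -8 + ¾ = -29/4 ≈ -7.2500)
-117 + ((12 + 50)/(61 + b))*155 = -117 + ((12 + 50)/(61 - 29/4))*155 = -117 + (62/(215/4))*155 = -117 + (62*(4/215))*155 = -117 + (248/215)*155 = -117 + 7688/43 = 2657/43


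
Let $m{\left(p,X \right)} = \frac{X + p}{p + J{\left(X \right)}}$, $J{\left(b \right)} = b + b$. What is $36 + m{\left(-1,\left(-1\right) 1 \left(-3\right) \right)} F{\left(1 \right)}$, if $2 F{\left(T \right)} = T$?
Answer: $\frac{181}{5} \approx 36.2$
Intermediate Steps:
$J{\left(b \right)} = 2 b$
$m{\left(p,X \right)} = \frac{X + p}{p + 2 X}$
$F{\left(T \right)} = \frac{T}{2}$
$36 + m{\left(-1,\left(-1\right) 1 \left(-3\right) \right)} F{\left(1 \right)} = 36 + \frac{\left(-1\right) 1 \left(-3\right) - 1}{-1 + 2 \left(-1\right) 1 \left(-3\right)} \frac{1}{2} \cdot 1 = 36 + \frac{\left(-1\right) \left(-3\right) - 1}{-1 + 2 \left(\left(-1\right) \left(-3\right)\right)} \frac{1}{2} = 36 + \frac{3 - 1}{-1 + 2 \cdot 3} \cdot \frac{1}{2} = 36 + \frac{1}{-1 + 6} \cdot 2 \cdot \frac{1}{2} = 36 + \frac{1}{5} \cdot 2 \cdot \frac{1}{2} = 36 + \frac{2}{5} \cdot \frac{1}{2} = 36 + \frac{1}{5} = \frac{181}{5}$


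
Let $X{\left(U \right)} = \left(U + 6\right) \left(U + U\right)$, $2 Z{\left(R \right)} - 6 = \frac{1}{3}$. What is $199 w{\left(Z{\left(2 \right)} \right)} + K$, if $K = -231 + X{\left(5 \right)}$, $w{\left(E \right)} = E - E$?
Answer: $-121$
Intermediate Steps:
$Z{\left(R \right)} = \frac{19}{6}$ ($Z{\left(R \right)} = 3 + \frac{1}{2 \cdot 3} = 3 + \frac{1}{2} \cdot \frac{1}{3} = 3 + \frac{1}{6} = \frac{19}{6}$)
$X{\left(U \right)} = 2 U \left(6 + U\right)$ ($X{\left(U \right)} = \left(6 + U\right) 2 U = 2 U \left(6 + U\right)$)
$w{\left(E \right)} = 0$
$K = -121$ ($K = -231 + 2 \cdot 5 \left(6 + 5\right) = -231 + 2 \cdot 5 \cdot 11 = -231 + 110 = -121$)
$199 w{\left(Z{\left(2 \right)} \right)} + K = 199 \cdot 0 - 121 = 0 - 121 = -121$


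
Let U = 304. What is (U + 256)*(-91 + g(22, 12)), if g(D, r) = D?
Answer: -38640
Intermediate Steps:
(U + 256)*(-91 + g(22, 12)) = (304 + 256)*(-91 + 22) = 560*(-69) = -38640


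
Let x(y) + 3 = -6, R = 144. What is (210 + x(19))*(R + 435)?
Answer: 116379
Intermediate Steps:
x(y) = -9 (x(y) = -3 - 6 = -9)
(210 + x(19))*(R + 435) = (210 - 9)*(144 + 435) = 201*579 = 116379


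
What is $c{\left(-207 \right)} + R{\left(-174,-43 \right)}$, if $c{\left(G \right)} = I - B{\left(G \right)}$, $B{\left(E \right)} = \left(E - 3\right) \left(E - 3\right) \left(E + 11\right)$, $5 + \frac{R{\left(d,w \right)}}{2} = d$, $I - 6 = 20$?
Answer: $8643268$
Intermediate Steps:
$I = 26$ ($I = 6 + 20 = 26$)
$R{\left(d,w \right)} = -10 + 2 d$
$B{\left(E \right)} = \left(-3 + E\right)^{2} \left(11 + E\right)$ ($B{\left(E \right)} = \left(-3 + E\right) \left(-3 + E\right) \left(11 + E\right) = \left(-3 + E\right)^{2} \left(11 + E\right)$)
$c{\left(G \right)} = 26 - \left(-3 + G\right)^{2} \left(11 + G\right)$
$c{\left(-207 \right)} + R{\left(-174,-43 \right)} = \left(26 - \left(-3 - 207\right)^{2} \left(11 - 207\right)\right) + \left(-10 + 2 \left(-174\right)\right) = \left(26 - \left(-210\right)^{2} \left(-196\right)\right) - 358 = \left(26 - 44100 \left(-196\right)\right) - 358 = \left(26 + 8643600\right) - 358 = 8643626 - 358 = 8643268$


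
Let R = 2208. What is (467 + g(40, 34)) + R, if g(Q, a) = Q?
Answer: 2715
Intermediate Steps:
(467 + g(40, 34)) + R = (467 + 40) + 2208 = 507 + 2208 = 2715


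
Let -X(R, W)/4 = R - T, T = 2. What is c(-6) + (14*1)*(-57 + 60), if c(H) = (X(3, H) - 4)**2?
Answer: 106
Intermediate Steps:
X(R, W) = 8 - 4*R (X(R, W) = -4*(R - 1*2) = -4*(R - 2) = -4*(-2 + R) = 8 - 4*R)
c(H) = 64 (c(H) = ((8 - 4*3) - 4)**2 = ((8 - 12) - 4)**2 = (-4 - 4)**2 = (-8)**2 = 64)
c(-6) + (14*1)*(-57 + 60) = 64 + (14*1)*(-57 + 60) = 64 + 14*3 = 64 + 42 = 106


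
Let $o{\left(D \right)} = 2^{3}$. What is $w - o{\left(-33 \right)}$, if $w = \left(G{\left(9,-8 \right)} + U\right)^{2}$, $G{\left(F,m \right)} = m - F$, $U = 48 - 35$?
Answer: $8$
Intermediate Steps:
$U = 13$ ($U = 48 - 35 = 13$)
$o{\left(D \right)} = 8$
$w = 16$ ($w = \left(\left(-8 - 9\right) + 13\right)^{2} = \left(-17 + 13\right)^{2} = \left(-4\right)^{2} = 16$)
$w - o{\left(-33 \right)} = 16 - 8 = 8$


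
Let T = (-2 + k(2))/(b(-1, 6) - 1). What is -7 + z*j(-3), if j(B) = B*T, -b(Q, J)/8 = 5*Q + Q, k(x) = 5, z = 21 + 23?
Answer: -725/47 ≈ -15.426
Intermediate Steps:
z = 44
b(Q, J) = -48*Q (b(Q, J) = -8*(5*Q + Q) = -48*Q)
T = 3/47 (T = (-2 + 5)/(-48*(-1) - 1) = 3/(48 - 1) = 3/47 ≈ 0.063830)
j(B) = 3*B/47 (j(B) = B*(3/47) = 3*B/47)
-7 + z*j(-3) = -7 + 44*((3/47)*(-3)) = -7 + 44*(-9/47) = -7 - 396/47 = -725/47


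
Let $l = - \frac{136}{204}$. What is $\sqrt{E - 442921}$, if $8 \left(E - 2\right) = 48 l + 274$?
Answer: $\frac{i \sqrt{1771555}}{2} \approx 665.5 i$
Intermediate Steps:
$l = - \frac{2}{3}$ ($l = \left(-136\right) \frac{1}{204} = - \frac{2}{3} \approx -0.66667$)
$E = \frac{129}{4}$ ($E = 2 + \frac{48 \left(- \frac{2}{3}\right) + 274}{8} = 2 + \frac{-32 + 274}{8} = 2 + \frac{1}{8} \cdot 242 = 2 + \frac{121}{4} = \frac{129}{4} \approx 32.25$)
$\sqrt{E - 442921} = \sqrt{\frac{129}{4} - 442921} = \sqrt{- \frac{1771555}{4}} = \frac{i \sqrt{1771555}}{2}$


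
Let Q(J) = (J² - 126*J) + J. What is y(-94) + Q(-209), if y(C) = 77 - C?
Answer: 69977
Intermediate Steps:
Q(J) = J² - 125*J
y(-94) + Q(-209) = (77 - 1*(-94)) - 209*(-125 - 209) = (77 + 94) - 209*(-334) = 171 + 69806 = 69977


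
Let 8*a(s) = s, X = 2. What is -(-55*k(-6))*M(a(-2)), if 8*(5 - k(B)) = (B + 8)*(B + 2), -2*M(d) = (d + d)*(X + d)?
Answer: 1155/8 ≈ 144.38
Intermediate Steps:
a(s) = s/8
M(d) = -d*(2 + d) (M(d) = -(d + d)*(2 + d)/2 = -2*d*(2 + d)/2 = -d*(2 + d))
k(B) = 5 - (2 + B)*(8 + B)/8 (k(B) = 5 - (B + 8)*(B + 2)/8 = 5 - (8 + B)*(2 + B)/8 = 5 - (2 + B)*(8 + B)/8)
-(-55*k(-6))*M(a(-2)) = -(-55*(3 - 5/4*(-6) - ⅛*(-6)²))*(-(⅛)*(-2)*(2 + (⅛)*(-2))) = -(-55*(3 + 15/2 - ⅛*36))*(-1*(-¼)*(2 - ¼)) = -(-55*(3 + 15/2 - 9/2))*(-1*(-¼)*7/4) = -(-55*6)*7/16 = -(-330)*7/16 = -1*(-1155/8) = 1155/8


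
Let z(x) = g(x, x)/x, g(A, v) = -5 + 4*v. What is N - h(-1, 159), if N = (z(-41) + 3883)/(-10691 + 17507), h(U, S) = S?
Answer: -3689511/23288 ≈ -158.43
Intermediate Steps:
z(x) = (-5 + 4*x)/x
N = 13281/23288 (N = ((4 - 5/(-41)) + 3883)/(-10691 + 17507) = ((4 - 5*(-1/41)) + 3883)/6816 = ((4 + 5/41) + 3883)*(1/6816) = (169/41 + 3883)*(1/6816) = (159372/41)*(1/6816) = 13281/23288 ≈ 0.57029)
N - h(-1, 159) = 13281/23288 - 1*159 = 13281/23288 - 159 = -3689511/23288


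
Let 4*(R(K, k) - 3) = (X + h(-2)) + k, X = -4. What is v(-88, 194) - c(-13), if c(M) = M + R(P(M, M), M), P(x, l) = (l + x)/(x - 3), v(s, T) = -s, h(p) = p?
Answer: 411/4 ≈ 102.75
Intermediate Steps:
P(x, l) = (l + x)/(-3 + x)
R(K, k) = 3/2 + k/4 (R(K, k) = 3 + ((-4 - 2) + k)/4 = 3 + (-6 + k)/4 = 3 + (-3/2 + k/4) = 3/2 + k/4)
c(M) = 3/2 + 5*M/4 (c(M) = M + (3/2 + M/4) = 3/2 + 5*M/4)
v(-88, 194) - c(-13) = -1*(-88) - (3/2 + (5/4)*(-13)) = 88 - (3/2 - 65/4) = 88 - 1*(-59/4) = 88 + 59/4 = 411/4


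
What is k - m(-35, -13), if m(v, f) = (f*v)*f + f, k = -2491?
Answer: 3437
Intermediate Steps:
m(v, f) = f + v*f**2 (m(v, f) = v*f**2 + f = f + v*f**2)
k - m(-35, -13) = -2491 - (-13)*(1 - 13*(-35)) = -2491 - (-13)*(1 + 455) = -2491 - (-13)*456 = -2491 - 1*(-5928) = -2491 + 5928 = 3437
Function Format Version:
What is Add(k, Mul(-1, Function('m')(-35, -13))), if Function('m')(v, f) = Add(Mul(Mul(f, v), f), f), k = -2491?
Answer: 3437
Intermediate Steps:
Function('m')(v, f) = Add(f, Mul(v, Pow(f, 2))) (Function('m')(v, f) = Add(Mul(v, Pow(f, 2)), f) = Add(f, Mul(v, Pow(f, 2))))
Add(k, Mul(-1, Function('m')(-35, -13))) = Add(-2491, Mul(-1, Mul(-13, Add(1, Mul(-13, -35))))) = Add(-2491, Mul(-1, Mul(-13, Add(1, 455)))) = Add(-2491, Mul(-1, Mul(-13, 456))) = Add(-2491, Mul(-1, -5928)) = Add(-2491, 5928) = 3437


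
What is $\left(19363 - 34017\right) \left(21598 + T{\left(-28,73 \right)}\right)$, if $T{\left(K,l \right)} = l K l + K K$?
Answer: $1858566820$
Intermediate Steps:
$T{\left(K,l \right)} = K^{2} + K l^{2}$ ($T{\left(K,l \right)} = K l l + K^{2} = K l^{2} + K^{2} = K^{2} + K l^{2}$)
$\left(19363 - 34017\right) \left(21598 + T{\left(-28,73 \right)}\right) = \left(19363 - 34017\right) \left(21598 - 28 \left(-28 + 73^{2}\right)\right) = - 14654 \left(21598 - 28 \left(-28 + 5329\right)\right) = - 14654 \left(21598 - 148428\right) = \left(-14654\right) \left(-126830\right) = 1858566820$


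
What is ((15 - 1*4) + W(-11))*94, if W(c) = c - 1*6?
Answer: -564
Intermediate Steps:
W(c) = -6 + c (W(c) = c - 6 = -6 + c)
((15 - 1*4) + W(-11))*94 = ((15 - 1*4) + (-6 - 11))*94 = ((15 - 4) - 17)*94 = (11 - 17)*94 = -6*94 = -564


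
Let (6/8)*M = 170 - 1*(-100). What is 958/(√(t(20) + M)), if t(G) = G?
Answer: 479*√95/95 ≈ 49.144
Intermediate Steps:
M = 360 (M = 4*(170 - 1*(-100))/3 = 4*(170 + 100)/3 = (4/3)*270 = 360)
958/(√(t(20) + M)) = 958/(√(20 + 360)) = 958/(√380) = 958/((2*√95)) = 958*(√95/190) = 479*√95/95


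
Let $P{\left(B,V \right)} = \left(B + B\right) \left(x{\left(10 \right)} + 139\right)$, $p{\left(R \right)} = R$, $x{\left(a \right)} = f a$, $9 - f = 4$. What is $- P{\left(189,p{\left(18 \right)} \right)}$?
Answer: $-71442$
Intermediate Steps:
$f = 5$ ($f = 9 - 4 = 5$)
$x{\left(a \right)} = 5 a$
$P{\left(B,V \right)} = 378 B$ ($P{\left(B,V \right)} = \left(B + B\right) \left(5 \cdot 10 + 139\right) = 2 B \left(50 + 139\right) = 2 B 189 = 378 B$)
$- P{\left(189,p{\left(18 \right)} \right)} = - 378 \cdot 189 = \left(-1\right) 71442 = -71442$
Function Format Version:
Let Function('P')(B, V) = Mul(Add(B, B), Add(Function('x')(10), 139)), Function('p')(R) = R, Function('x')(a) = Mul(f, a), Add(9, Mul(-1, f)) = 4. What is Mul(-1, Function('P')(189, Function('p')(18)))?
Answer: -71442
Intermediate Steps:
f = 5 (f = Add(9, Mul(-1, 4)) = Add(9, -4) = 5)
Function('x')(a) = Mul(5, a)
Function('P')(B, V) = Mul(378, B) (Function('P')(B, V) = Mul(Add(B, B), Add(Mul(5, 10), 139)) = Mul(Mul(2, B), Add(50, 139)) = Mul(Mul(2, B), 189) = Mul(378, B))
Mul(-1, Function('P')(189, Function('p')(18))) = Mul(-1, Mul(378, 189)) = Mul(-1, 71442) = -71442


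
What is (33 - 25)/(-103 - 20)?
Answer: -8/123 ≈ -0.065041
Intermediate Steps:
(33 - 25)/(-103 - 20) = 8/(-123) = 8*(-1/123) = -8/123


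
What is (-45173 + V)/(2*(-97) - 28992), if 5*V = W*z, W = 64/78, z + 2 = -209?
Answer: 8815487/5691270 ≈ 1.5489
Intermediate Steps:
z = -211 (z = -2 - 209 = -211)
W = 32/39 (W = 64*(1/78) = 32/39 ≈ 0.82051)
V = -6752/195 (V = ((32/39)*(-211))/5 = (⅕)*(-6752/39) = -6752/195 ≈ -34.626)
(-45173 + V)/(2*(-97) - 28992) = (-45173 - 6752/195)/(2*(-97) - 28992) = -8815487/(195*(-194 - 28992)) = -8815487/195/(-29186) = -8815487/195*(-1/29186) = 8815487/5691270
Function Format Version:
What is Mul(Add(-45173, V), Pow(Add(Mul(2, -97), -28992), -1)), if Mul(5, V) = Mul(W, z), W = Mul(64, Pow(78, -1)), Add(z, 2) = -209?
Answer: Rational(8815487, 5691270) ≈ 1.5489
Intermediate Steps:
z = -211 (z = Add(-2, -209) = -211)
W = Rational(32, 39) (W = Mul(64, Rational(1, 78)) = Rational(32, 39) ≈ 0.82051)
V = Rational(-6752, 195) (V = Mul(Rational(1, 5), Mul(Rational(32, 39), -211)) = Mul(Rational(1, 5), Rational(-6752, 39)) = Rational(-6752, 195) ≈ -34.626)
Mul(Add(-45173, V), Pow(Add(Mul(2, -97), -28992), -1)) = Mul(Add(-45173, Rational(-6752, 195)), Pow(Add(Mul(2, -97), -28992), -1)) = Mul(Rational(-8815487, 195), Pow(Add(-194, -28992), -1)) = Mul(Rational(-8815487, 195), Pow(-29186, -1)) = Mul(Rational(-8815487, 195), Rational(-1, 29186)) = Rational(8815487, 5691270)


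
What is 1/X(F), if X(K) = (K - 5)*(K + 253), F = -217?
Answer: -1/7992 ≈ -0.00012513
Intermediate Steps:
X(K) = (-5 + K)*(253 + K)
1/X(F) = 1/(-1265 + (-217)² + 248*(-217)) = 1/(-1265 + 47089 - 53816) = 1/(-7992) = -1/7992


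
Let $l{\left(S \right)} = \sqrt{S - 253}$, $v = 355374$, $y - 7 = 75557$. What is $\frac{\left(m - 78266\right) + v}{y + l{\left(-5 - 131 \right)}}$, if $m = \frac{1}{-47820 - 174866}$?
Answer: $\frac{2331454379591034}{635759453875355} - \frac{61708072087 i \sqrt{389}}{1271518907750710} \approx 3.6672 - 0.00095718 i$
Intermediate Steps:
$m = - \frac{1}{222686}$ ($m = \frac{1}{-222686} = - \frac{1}{222686} \approx -4.4906 \cdot 10^{-6}$)
$y = 75564$ ($y = 7 + 75557 = 75564$)
$l{\left(S \right)} = \sqrt{-253 + S}$
$\frac{\left(m - 78266\right) + v}{y + l{\left(-5 - 131 \right)}} = \frac{\left(- \frac{1}{222686} - 78266\right) + 355374}{75564 + \sqrt{-253 - 136}} = \frac{- \frac{17428742477}{222686} + 355374}{75564 + \sqrt{-253 - 136}} = \frac{61708072087}{222686 \left(75564 + \sqrt{-389}\right)} = \frac{61708072087}{222686 \left(75564 + i \sqrt{389}\right)}$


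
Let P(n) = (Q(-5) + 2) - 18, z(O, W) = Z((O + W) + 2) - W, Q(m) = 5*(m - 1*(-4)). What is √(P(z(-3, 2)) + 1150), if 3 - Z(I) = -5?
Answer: √1129 ≈ 33.601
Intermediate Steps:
Q(m) = 20 + 5*m (Q(m) = 5*(m + 4) = 5*(4 + m) = 20 + 5*m)
Z(I) = 8 (Z(I) = 3 - 1*(-5) = 3 + 5 = 8)
z(O, W) = 8 - W
P(n) = -21 (P(n) = ((20 + 5*(-5)) + 2) - 18 = ((20 - 25) + 2) - 18 = (-5 + 2) - 18 = -3 - 18 = -21)
√(P(z(-3, 2)) + 1150) = √(-21 + 1150) = √1129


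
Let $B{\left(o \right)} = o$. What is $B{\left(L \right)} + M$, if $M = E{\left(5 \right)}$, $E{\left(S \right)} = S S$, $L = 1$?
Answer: $26$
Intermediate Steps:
$E{\left(S \right)} = S^{2}$
$M = 25$ ($M = 5^{2} = 25$)
$B{\left(L \right)} + M = 1 + 25 = 26$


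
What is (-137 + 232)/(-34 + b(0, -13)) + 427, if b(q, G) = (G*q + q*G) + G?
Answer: 19974/47 ≈ 424.98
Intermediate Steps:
b(q, G) = G + 2*G*q (b(q, G) = (G*q + G*q) + G = 2*G*q + G = G + 2*G*q)
(-137 + 232)/(-34 + b(0, -13)) + 427 = (-137 + 232)/(-34 - 13*(1 + 2*0)) + 427 = 95/(-34 - 13*(1 + 0)) + 427 = 95/(-34 - 13*1) + 427 = 95/(-34 - 13) + 427 = 95/(-47) + 427 = 95*(-1/47) + 427 = -95/47 + 427 = 19974/47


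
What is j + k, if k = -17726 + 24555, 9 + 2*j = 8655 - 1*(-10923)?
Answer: 33227/2 ≈ 16614.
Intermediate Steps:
j = 19569/2 (j = -9/2 + (8655 - 1*(-10923))/2 = -9/2 + (8655 + 10923)/2 = -9/2 + (½)*19578 = -9/2 + 9789 = 19569/2 ≈ 9784.5)
k = 6829
j + k = 19569/2 + 6829 = 33227/2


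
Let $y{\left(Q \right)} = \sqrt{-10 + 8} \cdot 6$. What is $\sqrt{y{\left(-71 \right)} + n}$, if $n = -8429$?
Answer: $\sqrt{-8429 + 6 i \sqrt{2}} \approx 0.0462 + 91.81 i$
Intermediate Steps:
$y{\left(Q \right)} = 6 i \sqrt{2}$ ($y{\left(Q \right)} = \sqrt{-2} \cdot 6 = i \sqrt{2} \cdot 6 = 6 i \sqrt{2}$)
$\sqrt{y{\left(-71 \right)} + n} = \sqrt{6 i \sqrt{2} - 8429} = \sqrt{-8429 + 6 i \sqrt{2}}$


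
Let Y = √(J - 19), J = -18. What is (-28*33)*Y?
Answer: -924*I*√37 ≈ -5620.5*I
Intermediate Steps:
Y = I*√37 (Y = √(-18 - 19) = √(-37) = I*√37 ≈ 6.0828*I)
(-28*33)*Y = (-28*33)*(I*√37) = -924*I*√37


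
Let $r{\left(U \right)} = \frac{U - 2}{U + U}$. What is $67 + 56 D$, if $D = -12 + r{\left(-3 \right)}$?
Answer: $- \frac{1675}{3} \approx -558.33$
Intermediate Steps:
$r{\left(U \right)} = \frac{-2 + U}{2 U}$
$D = - \frac{67}{6}$ ($D = -12 + \frac{-2 - 3}{2 \left(-3\right)} = -12 + \frac{1}{2} \left(- \frac{1}{3}\right) \left(-5\right) = -12 + \frac{5}{6} = - \frac{67}{6} \approx -11.167$)
$67 + 56 D = 67 + 56 \left(- \frac{67}{6}\right) = 67 - \frac{1876}{3} = - \frac{1675}{3}$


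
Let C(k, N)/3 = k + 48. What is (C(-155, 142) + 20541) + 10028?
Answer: 30248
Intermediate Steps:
C(k, N) = 144 + 3*k (C(k, N) = 3*(k + 48) = 3*(48 + k) = 144 + 3*k)
(C(-155, 142) + 20541) + 10028 = ((144 + 3*(-155)) + 20541) + 10028 = ((144 - 465) + 20541) + 10028 = (-321 + 20541) + 10028 = 20220 + 10028 = 30248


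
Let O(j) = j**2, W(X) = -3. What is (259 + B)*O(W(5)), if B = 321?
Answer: 5220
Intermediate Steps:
(259 + B)*O(W(5)) = (259 + 321)*(-3)**2 = 580*9 = 5220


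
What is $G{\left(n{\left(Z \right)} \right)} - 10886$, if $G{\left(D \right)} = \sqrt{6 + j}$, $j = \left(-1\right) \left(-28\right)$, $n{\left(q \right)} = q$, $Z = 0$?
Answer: $-10886 + \sqrt{34} \approx -10880.0$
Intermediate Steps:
$j = 28$
$G{\left(D \right)} = \sqrt{34}$ ($G{\left(D \right)} = \sqrt{6 + 28} = \sqrt{34}$)
$G{\left(n{\left(Z \right)} \right)} - 10886 = \sqrt{34} - 10886 = -10886 + \sqrt{34}$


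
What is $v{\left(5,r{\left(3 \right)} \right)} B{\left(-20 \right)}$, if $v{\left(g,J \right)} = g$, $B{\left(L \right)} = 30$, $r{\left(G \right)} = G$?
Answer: $150$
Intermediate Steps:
$v{\left(5,r{\left(3 \right)} \right)} B{\left(-20 \right)} = 5 \cdot 30 = 150$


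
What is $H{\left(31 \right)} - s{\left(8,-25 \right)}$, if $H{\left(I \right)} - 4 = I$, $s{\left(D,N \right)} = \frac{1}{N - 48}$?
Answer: $\frac{2556}{73} \approx 35.014$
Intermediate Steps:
$s{\left(D,N \right)} = \frac{1}{-48 + N}$
$H{\left(I \right)} = 4 + I$
$H{\left(31 \right)} - s{\left(8,-25 \right)} = \left(4 + 31\right) - \frac{1}{-48 - 25} = 35 - \frac{1}{-73} = 35 - - \frac{1}{73} = 35 + \frac{1}{73} = \frac{2556}{73}$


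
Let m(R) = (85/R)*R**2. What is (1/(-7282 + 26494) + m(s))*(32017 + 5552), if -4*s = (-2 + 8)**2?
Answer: -184052772617/6404 ≈ -2.8740e+7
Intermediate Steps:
s = -9 (s = -(-2 + 8)**2/4 = -1/4*6**2 = -1/4*36 = -9)
m(R) = 85*R
(1/(-7282 + 26494) + m(s))*(32017 + 5552) = (1/(-7282 + 26494) + 85*(-9))*(32017 + 5552) = (1/19212 - 765)*37569 = -14697179/19212*37569 = -184052772617/6404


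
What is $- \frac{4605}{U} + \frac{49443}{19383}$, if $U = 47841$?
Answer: $\frac{252904872}{103033567} \approx 2.4546$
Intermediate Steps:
$- \frac{4605}{U} + \frac{49443}{19383} = - \frac{4605}{47841} + \frac{49443}{19383} = \left(-4605\right) \frac{1}{47841} + 49443 \cdot \frac{1}{19383} = - \frac{1535}{15947} + \frac{16481}{6461} = \frac{252904872}{103033567}$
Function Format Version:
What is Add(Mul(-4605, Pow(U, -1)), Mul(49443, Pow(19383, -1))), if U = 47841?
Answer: Rational(252904872, 103033567) ≈ 2.4546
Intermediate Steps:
Add(Mul(-4605, Pow(U, -1)), Mul(49443, Pow(19383, -1))) = Add(Mul(-4605, Pow(47841, -1)), Mul(49443, Pow(19383, -1))) = Add(Mul(-4605, Rational(1, 47841)), Mul(49443, Rational(1, 19383))) = Add(Rational(-1535, 15947), Rational(16481, 6461)) = Rational(252904872, 103033567)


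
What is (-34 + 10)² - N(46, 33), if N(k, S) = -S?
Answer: 609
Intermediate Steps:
(-34 + 10)² - N(46, 33) = (-34 + 10)² - (-1)*33 = (-24)² - 1*(-33) = 576 + 33 = 609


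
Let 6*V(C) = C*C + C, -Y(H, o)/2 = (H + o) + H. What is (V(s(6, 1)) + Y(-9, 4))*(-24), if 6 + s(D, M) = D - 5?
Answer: -752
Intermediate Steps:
Y(H, o) = -4*H - 2*o (Y(H, o) = -2*((H + o) + H) = -2*(o + 2*H) = -4*H - 2*o)
s(D, M) = -11 + D (s(D, M) = -6 + (D - 5) = -6 + (-5 + D) = -11 + D)
V(C) = C/6 + C²/6 (V(C) = (C*C + C)/6 = (C² + C)/6 = (C + C²)/6 = C/6 + C²/6)
(V(s(6, 1)) + Y(-9, 4))*(-24) = ((-11 + 6)*(1 + (-11 + 6))/6 + (-4*(-9) - 2*4))*(-24) = ((⅙)*(-5)*(1 - 5) + (36 - 8))*(-24) = ((⅙)*(-5)*(-4) + 28)*(-24) = (10/3 + 28)*(-24) = (94/3)*(-24) = -752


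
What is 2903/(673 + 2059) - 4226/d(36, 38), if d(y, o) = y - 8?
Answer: -2866037/19124 ≈ -149.87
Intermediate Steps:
d(y, o) = -8 + y
2903/(673 + 2059) - 4226/d(36, 38) = 2903/(673 + 2059) - 4226/(-8 + 36) = 2903/2732 - 4226/28 = 2903*(1/2732) - 4226*1/28 = 2903/2732 - 2113/14 = -2866037/19124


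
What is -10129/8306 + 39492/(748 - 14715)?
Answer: -469492295/116009902 ≈ -4.0470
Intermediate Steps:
-10129/8306 + 39492/(748 - 14715) = -10129*1/8306 + 39492/(-13967) = -10129/8306 + 39492*(-1/13967) = -10129/8306 - 39492/13967 = -469492295/116009902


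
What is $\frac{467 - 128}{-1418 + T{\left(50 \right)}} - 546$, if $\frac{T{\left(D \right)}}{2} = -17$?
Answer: $- \frac{264377}{484} \approx -546.23$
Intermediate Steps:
$T{\left(D \right)} = -34$ ($T{\left(D \right)} = 2 \left(-17\right) = -34$)
$\frac{467 - 128}{-1418 + T{\left(50 \right)}} - 546 = \frac{467 - 128}{-1418 - 34} - 546 = \frac{339}{-1452} - 546 = 339 \left(- \frac{1}{1452}\right) - 546 = - \frac{113}{484} - 546 = - \frac{264377}{484}$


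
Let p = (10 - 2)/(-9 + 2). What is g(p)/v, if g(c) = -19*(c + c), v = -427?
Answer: -304/2989 ≈ -0.10171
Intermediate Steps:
p = -8/7 (p = 8/(-7) = 8*(-1/7) = -8/7 ≈ -1.1429)
g(c) = -38*c
g(p)/v = -38*(-8/7)/(-427) = (304/7)*(-1/427) = -304/2989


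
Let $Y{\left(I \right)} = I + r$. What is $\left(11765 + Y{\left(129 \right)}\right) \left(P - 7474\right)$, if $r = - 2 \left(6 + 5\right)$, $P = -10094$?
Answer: $-208567296$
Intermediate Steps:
$r = -22$ ($r = \left(-2\right) 11 = -22$)
$Y{\left(I \right)} = -22 + I$ ($Y{\left(I \right)} = I - 22 = -22 + I$)
$\left(11765 + Y{\left(129 \right)}\right) \left(P - 7474\right) = \left(11765 + \left(-22 + 129\right)\right) \left(-10094 - 7474\right) = \left(11765 + 107\right) \left(-17568\right) = 11872 \left(-17568\right) = -208567296$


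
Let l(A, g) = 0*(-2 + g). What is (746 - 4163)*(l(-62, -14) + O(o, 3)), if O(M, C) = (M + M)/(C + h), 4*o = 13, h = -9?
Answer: 14807/4 ≈ 3701.8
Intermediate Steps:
o = 13/4 (o = (¼)*13 = 13/4 ≈ 3.2500)
l(A, g) = 0
O(M, C) = 2*M/(-9 + C) (O(M, C) = (M + M)/(C - 9) = (2*M)/(-9 + C) = 2*M/(-9 + C))
(746 - 4163)*(l(-62, -14) + O(o, 3)) = (746 - 4163)*(0 + 2*(13/4)/(-9 + 3)) = -3417*(0 + 2*(13/4)/(-6)) = -3417*(0 + 2*(13/4)*(-⅙)) = -3417*(0 - 13/12) = -3417*(-13/12) = 14807/4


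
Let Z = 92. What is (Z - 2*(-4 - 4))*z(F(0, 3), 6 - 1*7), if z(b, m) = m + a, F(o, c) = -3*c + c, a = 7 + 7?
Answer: 1404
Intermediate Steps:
a = 14
F(o, c) = -2*c
z(b, m) = 14 + m (z(b, m) = m + 14 = 14 + m)
(Z - 2*(-4 - 4))*z(F(0, 3), 6 - 1*7) = (92 - 2*(-4 - 4))*(14 + (6 - 1*7)) = (92 - 2*(-8))*(14 + (6 - 7)) = (92 + 16)*(14 - 1) = 108*13 = 1404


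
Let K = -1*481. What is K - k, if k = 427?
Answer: -908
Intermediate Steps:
K = -481
K - k = -481 - 1*427 = -481 - 427 = -908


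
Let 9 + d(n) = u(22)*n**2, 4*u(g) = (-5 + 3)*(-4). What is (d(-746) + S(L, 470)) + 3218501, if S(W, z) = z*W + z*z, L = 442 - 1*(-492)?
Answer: 4991404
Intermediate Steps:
u(g) = 2 (u(g) = ((-5 + 3)*(-4))/4 = (-2*(-4))/4 = (1/4)*8 = 2)
L = 934 (L = 442 + 492 = 934)
S(W, z) = z**2 + W*z (S(W, z) = W*z + z**2 = z**2 + W*z)
d(n) = -9 + 2*n**2
(d(-746) + S(L, 470)) + 3218501 = ((-9 + 2*(-746)**2) + 470*(934 + 470)) + 3218501 = ((-9 + 2*556516) + 470*1404) + 3218501 = ((-9 + 1113032) + 659880) + 3218501 = (1113023 + 659880) + 3218501 = 1772903 + 3218501 = 4991404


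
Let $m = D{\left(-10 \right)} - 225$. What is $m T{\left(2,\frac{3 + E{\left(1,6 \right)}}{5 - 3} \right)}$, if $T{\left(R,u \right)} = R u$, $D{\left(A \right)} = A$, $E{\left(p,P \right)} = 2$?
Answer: $-1175$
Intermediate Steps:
$m = -235$ ($m = -10 - 225 = -235$)
$m T{\left(2,\frac{3 + E{\left(1,6 \right)}}{5 - 3} \right)} = - 235 \cdot 2 \frac{3 + 2}{5 - 3} = - 235 \cdot 2 \cdot \frac{5}{2} = \left(-235\right) 5 = -1175$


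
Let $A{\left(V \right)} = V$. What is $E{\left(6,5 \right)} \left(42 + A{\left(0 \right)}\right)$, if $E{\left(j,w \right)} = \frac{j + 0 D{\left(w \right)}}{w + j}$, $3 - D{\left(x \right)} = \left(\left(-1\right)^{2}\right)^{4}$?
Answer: $\frac{252}{11} \approx 22.909$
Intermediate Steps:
$D{\left(x \right)} = 2$ ($D{\left(x \right)} = 3 - \left(\left(-1\right)^{2}\right)^{4} = 3 - 1^{4} = 3 - 1 = 2$)
$E{\left(j,w \right)} = \frac{j}{j + w}$ ($E{\left(j,w \right)} = \frac{j + 0 \cdot 2}{w + j} = \frac{j + 0}{j + w} = \frac{j}{j + w}$)
$E{\left(6,5 \right)} \left(42 + A{\left(0 \right)}\right) = \frac{6}{6 + 5} \left(42 + 0\right) = \frac{6}{11} \cdot 42 = \frac{252}{11}$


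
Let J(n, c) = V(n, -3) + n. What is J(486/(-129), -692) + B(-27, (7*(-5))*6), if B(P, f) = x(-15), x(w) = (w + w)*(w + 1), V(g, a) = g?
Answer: 17736/43 ≈ 412.46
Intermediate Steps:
x(w) = 2*w*(1 + w) (x(w) = (2*w)*(1 + w) = 2*w*(1 + w))
B(P, f) = 420 (B(P, f) = 2*(-15)*(1 - 15) = 2*(-15)*(-14) = 420)
J(n, c) = 2*n (J(n, c) = n + n = 2*n)
J(486/(-129), -692) + B(-27, (7*(-5))*6) = 2*(486/(-129)) + 420 = 2*(486*(-1/129)) + 420 = 2*(-162/43) + 420 = -324/43 + 420 = 17736/43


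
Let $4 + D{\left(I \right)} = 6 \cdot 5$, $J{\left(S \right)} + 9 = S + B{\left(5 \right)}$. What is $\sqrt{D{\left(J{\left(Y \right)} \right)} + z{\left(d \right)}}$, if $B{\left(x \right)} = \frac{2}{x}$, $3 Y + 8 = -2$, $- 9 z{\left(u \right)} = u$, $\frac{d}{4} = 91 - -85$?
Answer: $\frac{i \sqrt{470}}{3} \approx 7.2265 i$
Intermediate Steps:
$d = 704$ ($d = 4 \left(91 - -85\right) = 4 \left(91 + 85\right) = 4 \cdot 176 = 704$)
$z{\left(u \right)} = - \frac{u}{9}$
$Y = - \frac{10}{3}$ ($Y = - \frac{8}{3} + \frac{1}{3} \left(-2\right) = - \frac{8}{3} - \frac{2}{3} = - \frac{10}{3} \approx -3.3333$)
$J{\left(S \right)} = - \frac{43}{5} + S$ ($J{\left(S \right)} = -9 + \left(S + \frac{2}{5}\right) = -9 + \left(\frac{2}{5} + S\right) = - \frac{43}{5} + S$)
$D{\left(I \right)} = 26$ ($D{\left(I \right)} = -4 + 6 \cdot 5 = -4 + 30 = 26$)
$\sqrt{D{\left(J{\left(Y \right)} \right)} + z{\left(d \right)}} = \sqrt{26 - \frac{704}{9}} = \sqrt{- \frac{470}{9}} = \frac{i \sqrt{470}}{3}$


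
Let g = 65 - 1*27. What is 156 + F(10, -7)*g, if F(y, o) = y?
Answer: 536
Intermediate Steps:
g = 38 (g = 65 - 27 = 38)
156 + F(10, -7)*g = 156 + 10*38 = 156 + 380 = 536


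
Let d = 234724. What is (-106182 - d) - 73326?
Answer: -414232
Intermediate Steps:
(-106182 - d) - 73326 = (-106182 - 1*234724) - 73326 = (-106182 - 234724) - 73326 = -340906 - 73326 = -414232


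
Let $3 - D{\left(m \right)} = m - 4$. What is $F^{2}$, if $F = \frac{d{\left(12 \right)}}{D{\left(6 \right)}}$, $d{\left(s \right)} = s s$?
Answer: $20736$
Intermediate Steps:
$D{\left(m \right)} = 7 - m$ ($D{\left(m \right)} = 3 - \left(m - 4\right) = 3 - \left(-4 + m\right) = 7 - m$)
$d{\left(s \right)} = s^{2}$
$F = 144$ ($F = \frac{12^{2}}{7 - 6} = \frac{144}{7 - 6} = \frac{144}{1} = 144 \cdot 1 = 144$)
$F^{2} = 144^{2} = 20736$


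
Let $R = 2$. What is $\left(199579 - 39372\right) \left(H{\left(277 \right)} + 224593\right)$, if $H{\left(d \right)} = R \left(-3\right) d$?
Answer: $35715106717$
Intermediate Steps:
$H{\left(d \right)} = - 6 d$ ($H{\left(d \right)} = 2 \left(-3\right) d = - 6 d$)
$\left(199579 - 39372\right) \left(H{\left(277 \right)} + 224593\right) = \left(199579 - 39372\right) \left(\left(-6\right) 277 + 224593\right) = 160207 \left(-1662 + 224593\right) = 160207 \cdot 222931 = 35715106717$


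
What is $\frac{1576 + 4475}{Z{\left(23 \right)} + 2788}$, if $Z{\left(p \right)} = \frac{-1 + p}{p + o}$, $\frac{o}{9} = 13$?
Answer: $\frac{141190}{65057} \approx 2.1702$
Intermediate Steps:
$o = 117$ ($o = 9 \cdot 13 = 117$)
$Z{\left(p \right)} = \frac{-1 + p}{117 + p}$ ($Z{\left(p \right)} = \frac{-1 + p}{p + 117} = \frac{-1 + p}{117 + p}$)
$\frac{1576 + 4475}{Z{\left(23 \right)} + 2788} = \frac{1576 + 4475}{\frac{-1 + 23}{117 + 23} + 2788} = \frac{6051}{\frac{1}{140} \cdot 22 + 2788} = \frac{6051}{\frac{11}{70} + 2788} = \frac{6051}{\frac{195171}{70}} = 6051 \cdot \frac{70}{195171} = \frac{141190}{65057}$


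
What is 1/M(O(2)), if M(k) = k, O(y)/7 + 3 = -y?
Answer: -1/35 ≈ -0.028571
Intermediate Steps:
O(y) = -21 - 7*y (O(y) = -21 + 7*(-y) = -21 - 7*y)
1/M(O(2)) = 1/(-21 - 7*2) = 1/(-21 - 14) = 1/(-35) = -1/35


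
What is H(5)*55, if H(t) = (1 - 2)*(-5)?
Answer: 275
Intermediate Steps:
H(t) = 5 (H(t) = -1*(-5) = 5)
H(5)*55 = 5*55 = 275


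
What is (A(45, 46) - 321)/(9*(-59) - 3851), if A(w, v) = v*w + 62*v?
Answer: -4601/4382 ≈ -1.0500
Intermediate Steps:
A(w, v) = 62*v + v*w
(A(45, 46) - 321)/(9*(-59) - 3851) = (46*(62 + 45) - 321)/(9*(-59) - 3851) = (46*107 - 321)/(-531 - 3851) = (4922 - 321)/(-4382) = 4601*(-1/4382) = -4601/4382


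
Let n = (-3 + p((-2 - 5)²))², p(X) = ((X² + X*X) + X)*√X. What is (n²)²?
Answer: 1766556591373295033993352150577479936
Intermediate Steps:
p(X) = √X*(X + 2*X²) (p(X) = ((X² + X²) + X)*√X = (2*X² + X)*√X = (X + 2*X²)*√X = √X*(X + 2*X²))
n = 1152874116 (n = (-3 + ((-2 - 5)²)^(3/2)*(1 + 2*(-2 - 5)²))² = (-3 + ((-7)²)^(3/2)*(1 + 2*(-7)²))² = (-3 + 49^(3/2)*(1 + 2*49))² = (-3 + 343*(1 + 98))² = (-3 + 343*99)² = (-3 + 33957)² = 33954² = 1152874116)
(n²)² = (1152874116²)² = 1329118727342781456² = 1766556591373295033993352150577479936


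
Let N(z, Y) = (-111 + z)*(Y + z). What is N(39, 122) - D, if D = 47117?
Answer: -58709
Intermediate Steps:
N(39, 122) - D = (39**2 - 111*122 - 111*39 + 122*39) - 1*47117 = (1521 - 13542 - 4329 + 4758) - 47117 = -11592 - 47117 = -58709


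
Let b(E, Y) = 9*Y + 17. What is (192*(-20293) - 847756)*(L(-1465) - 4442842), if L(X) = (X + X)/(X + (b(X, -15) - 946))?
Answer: 53303455482405856/2529 ≈ 2.1077e+13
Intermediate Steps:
b(E, Y) = 17 + 9*Y
L(X) = 2*X/(-1064 + X) (L(X) = (X + X)/(X + ((17 + 9*(-15)) - 946)) = (2*X)/(X + ((17 - 135) - 946)) = (2*X)/(X + (-118 - 946)) = (2*X)/(X - 1064) = (2*X)/(-1064 + X) = 2*X/(-1064 + X))
(192*(-20293) - 847756)*(L(-1465) - 4442842) = (192*(-20293) - 847756)*(2*(-1465)/(-1064 - 1465) - 4442842) = (-3896256 - 847756)*(2*(-1465)/(-2529) - 4442842) = -4744012*(2*(-1465)*(-1/2529) - 4442842) = -4744012*(2930/2529 - 4442842) = -4744012*(-11235944488/2529) = 53303455482405856/2529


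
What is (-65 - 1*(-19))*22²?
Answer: -22264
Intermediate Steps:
(-65 - 1*(-19))*22² = (-65 + 19)*484 = -46*484 = -22264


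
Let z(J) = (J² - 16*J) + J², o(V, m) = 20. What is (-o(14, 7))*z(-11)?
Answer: -8360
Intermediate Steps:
z(J) = -16*J + 2*J²
(-o(14, 7))*z(-11) = (-1*20)*(2*(-11)*(-8 - 11)) = -40*(-11)*(-19) = -20*418 = -8360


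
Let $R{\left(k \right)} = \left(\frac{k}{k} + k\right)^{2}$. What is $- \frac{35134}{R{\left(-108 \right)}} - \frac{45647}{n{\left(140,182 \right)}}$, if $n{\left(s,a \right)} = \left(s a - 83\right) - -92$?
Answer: $- \frac{1418143029}{291823561} \approx -4.8596$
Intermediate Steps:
$n{\left(s,a \right)} = 9 + a s$ ($n{\left(s,a \right)} = \left(a s - 83\right) + 92 = \left(-83 + a s\right) + 92 = 9 + a s$)
$R{\left(k \right)} = \left(1 + k\right)^{2}$
$- \frac{35134}{R{\left(-108 \right)}} - \frac{45647}{n{\left(140,182 \right)}} = - \frac{35134}{\left(1 - 108\right)^{2}} - \frac{45647}{9 + 182 \cdot 140} = - \frac{35134}{\left(-107\right)^{2}} - \frac{45647}{9 + 25480} = - \frac{35134}{11449} - \frac{45647}{25489} = - \frac{1418143029}{291823561}$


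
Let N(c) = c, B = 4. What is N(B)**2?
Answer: 16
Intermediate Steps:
N(B)**2 = 4**2 = 16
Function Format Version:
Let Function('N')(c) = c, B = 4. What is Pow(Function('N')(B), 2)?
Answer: 16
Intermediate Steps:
Pow(Function('N')(B), 2) = Pow(4, 2) = 16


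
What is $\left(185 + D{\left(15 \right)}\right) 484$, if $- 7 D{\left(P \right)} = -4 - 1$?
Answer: $\frac{629200}{7} \approx 89886.0$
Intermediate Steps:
$D{\left(P \right)} = \frac{5}{7}$ ($D{\left(P \right)} = - \frac{-4 - 1}{7} = \left(- \frac{1}{7}\right) \left(-5\right) = \frac{5}{7}$)
$\left(185 + D{\left(15 \right)}\right) 484 = \left(185 + \frac{5}{7}\right) 484 = \frac{1300}{7} \cdot 484 = \frac{629200}{7}$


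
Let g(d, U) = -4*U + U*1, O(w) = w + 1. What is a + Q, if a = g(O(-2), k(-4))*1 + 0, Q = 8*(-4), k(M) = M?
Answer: -20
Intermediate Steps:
O(w) = 1 + w
Q = -32
g(d, U) = -3*U (g(d, U) = -4*U + U = -3*U)
a = 12 (a = -3*(-4)*1 + 0 = 12*1 + 0 = 12 + 0 = 12)
a + Q = 12 - 32 = -20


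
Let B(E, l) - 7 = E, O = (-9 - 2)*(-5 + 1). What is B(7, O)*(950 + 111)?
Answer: 14854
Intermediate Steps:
O = 44 (O = -11*(-4) = 44)
B(E, l) = 7 + E
B(7, O)*(950 + 111) = (7 + 7)*(950 + 111) = 14*1061 = 14854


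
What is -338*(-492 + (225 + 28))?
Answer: 80782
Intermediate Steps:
-338*(-492 + (225 + 28)) = -338*(-492 + 253) = -338*(-239) = 80782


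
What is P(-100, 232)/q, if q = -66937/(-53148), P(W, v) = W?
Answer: -5314800/66937 ≈ -79.400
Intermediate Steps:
q = 66937/53148 (q = -66937*(-1/53148) = 66937/53148 ≈ 1.2594)
P(-100, 232)/q = -100/66937/53148 = -100*53148/66937 = -5314800/66937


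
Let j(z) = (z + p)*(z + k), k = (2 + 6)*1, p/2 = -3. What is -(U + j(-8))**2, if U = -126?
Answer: -15876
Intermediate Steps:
p = -6 (p = 2*(-3) = -6)
k = 8 (k = 8*1 = 8)
j(z) = (-6 + z)*(8 + z) (j(z) = (z - 6)*(z + 8) = (-6 + z)*(8 + z))
-(U + j(-8))**2 = -(-126 + (-48 + (-8)**2 + 2*(-8)))**2 = -(-126 + (-48 + 64 - 16))**2 = -(-126 + 0)**2 = -1*(-126)**2 = -1*15876 = -15876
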